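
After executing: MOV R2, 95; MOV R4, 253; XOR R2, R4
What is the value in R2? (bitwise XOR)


Register state trace:
  MOV R2, 95  → R2 = 95 (0b01011111)
  MOV R4, 253  → R4 = 253 (0b11111101)
  XOR R2, R4  → R2 = 95 XOR 253 = 162 (0b10100010)
Final: R2 = 162

162


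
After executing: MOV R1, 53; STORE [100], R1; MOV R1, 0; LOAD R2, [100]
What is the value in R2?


Register and memory trace:
  MOV R1, 53  → R1 = 53
  STORE [100], R1  → mem[100] = 53
  MOV R1, 0  → R1 = 0
  LOAD R2, [100]  → R2 = mem[100] = 53
Final: R2 = 53

53


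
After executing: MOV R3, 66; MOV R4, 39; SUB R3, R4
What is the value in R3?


Register state trace:
  MOV R3, 66  → R3 = 66
  MOV R4, 39  → R4 = 39
  SUB R3, R4  → R3 = 66 - 39 = 27
Final: R3 = 27

27


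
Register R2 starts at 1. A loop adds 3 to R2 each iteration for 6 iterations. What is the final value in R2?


Starting value: R2 = 1
  Iter 1: R2 = 1 + 3 = 4
  Iter 2: R2 = 4 + 3 = 7
  Iter 3: R2 = 7 + 3 = 10
  Iter 4: R2 = 10 + 3 = 13
  Iter 5: R2 = 13 + 3 = 16
  Iter 6: R2 = 16 + 3 = 19
Final: R2 = 19

19


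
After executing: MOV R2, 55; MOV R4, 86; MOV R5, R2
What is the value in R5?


Register state trace:
  MOV R2, 55  → R2 = 55
  MOV R4, 86  → R4 = 86
  MOV R5, R2  → R5 = 55
Final: R5 = 55

55


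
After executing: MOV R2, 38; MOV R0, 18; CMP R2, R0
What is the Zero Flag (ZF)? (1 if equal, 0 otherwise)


Register state trace:
  MOV R2, 38  → R2 = 38
  MOV R0, 18  → R0 = 18
  CMP R2, R0  → computes 38 - 18 = 20
  Result is nonzero, so values are not equal
ZF = 0

0


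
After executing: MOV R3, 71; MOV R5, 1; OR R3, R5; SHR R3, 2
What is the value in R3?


Register state trace:
  MOV R3, 71  → R3 = 71 (0b01000111)
  MOV R5, 1  → R5 = 1 (0b00000001)
  OR R3, R5  → R3 = 71 OR 1 = 71 (0b01000111)
  SHR R3, 2  → R3 = 71 >> 2 = 17
Final: R3 = 17

17


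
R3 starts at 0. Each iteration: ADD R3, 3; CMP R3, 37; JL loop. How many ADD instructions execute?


Loop trace (R3 starts at 0, target 37, step 3):
  ADD #1: R3 = 0 + 3 = 3  → 3 < 37, loop
  ADD #2: R3 = 3 + 3 = 6  → 6 < 37, loop
  ADD #3: R3 = 6 + 3 = 9  → 9 < 37, loop
  ADD #4: R3 = 9 + 3 = 12  → 12 < 37, loop
  ADD #5: R3 = 12 + 3 = 15  → 15 < 37, loop
  ADD #6: R3 = 15 + 3 = 18  → 18 < 37, loop
  ADD #7: R3 = 18 + 3 = 21  → 21 < 37, loop
  ADD #8: R3 = 21 + 3 = 24  → 24 < 37, loop
  ADD #9: R3 = 24 + 3 = 27  → 27 < 37, loop
  ADD #10: R3 = 27 + 3 = 30  → 30 < 37, loop
  ADD #11: R3 = 30 + 3 = 33  → 33 < 37, loop
  ADD #12: R3 = 33 + 3 = 36  → 36 < 37, loop
  ADD #13: R3 = 36 + 3 = 39  → 39 >= 37, exit
Total ADD instructions: 13

13


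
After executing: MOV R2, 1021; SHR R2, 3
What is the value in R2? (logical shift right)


Register state trace:
  MOV R2, 1021  → R2 = 1021
  SHR R2, 3  → R2 = 1021 >> 3 = 1021 // 2^3 = 127
Final: R2 = 127

127


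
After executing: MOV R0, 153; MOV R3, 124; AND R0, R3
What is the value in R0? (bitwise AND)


Register state trace:
  MOV R0, 153  → R0 = 153 (0b10011001)
  MOV R3, 124  → R3 = 124 (0b01111100)
  AND R0, R3  → R0 = 153 AND 124 = 24 (0b00011000)
Final: R0 = 24

24


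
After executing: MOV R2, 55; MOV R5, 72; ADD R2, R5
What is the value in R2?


Register state trace:
  MOV R2, 55  → R2 = 55
  MOV R5, 72  → R5 = 72
  ADD R2, R5  → R2 = 55 + 72 = 127
Final: R2 = 127

127


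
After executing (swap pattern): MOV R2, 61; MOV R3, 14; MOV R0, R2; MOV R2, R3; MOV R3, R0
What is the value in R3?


Register state trace (swap pattern):
  MOV R2, 61  → R2 = 61
  MOV R3, 14  → R3 = 14
  MOV R0, R2  → R0 = 61  (save R2)
  MOV R2, R3  → R2 = 14  (R2 gets R3's value)
  MOV R3, R0  → R3 = 61  (R3 gets saved value)
Final: R3 = 61

61


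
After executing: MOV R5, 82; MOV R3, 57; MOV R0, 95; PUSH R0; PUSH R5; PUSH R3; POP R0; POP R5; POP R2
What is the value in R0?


Stack trace (top is rightmost):
  MOV R5, 82  → R5 = 82
  MOV R3, 57  → R3 = 57
  MOV R0, 95  → R0 = 95
  PUSH R0  → stack: [95]
  PUSH R5  → stack: [95, 82]
  PUSH R3  → stack: [95, 82, 57]
  POP R0  → R0 = 57, stack: [95, 82]
  POP R5  → R5 = 82, stack: [95]
  POP R2  → R2 = 95, stack: []
Final: R0 = 57

57


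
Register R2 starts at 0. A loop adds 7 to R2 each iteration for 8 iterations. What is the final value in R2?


Starting value: R2 = 0
  Iter 1: R2 = 0 + 7 = 7
  Iter 2: R2 = 7 + 7 = 14
  Iter 3: R2 = 14 + 7 = 21
  Iter 4: R2 = 21 + 7 = 28
  Iter 5: R2 = 28 + 7 = 35
  Iter 6: R2 = 35 + 7 = 42
  Iter 7: R2 = 42 + 7 = 49
  Iter 8: R2 = 49 + 7 = 56
Final: R2 = 56

56


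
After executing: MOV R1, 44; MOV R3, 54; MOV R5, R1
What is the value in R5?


Register state trace:
  MOV R1, 44  → R1 = 44
  MOV R3, 54  → R3 = 54
  MOV R5, R1  → R5 = 44
Final: R5 = 44

44


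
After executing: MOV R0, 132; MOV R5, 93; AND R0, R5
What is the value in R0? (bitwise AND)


Register state trace:
  MOV R0, 132  → R0 = 132 (0b10000100)
  MOV R5, 93  → R5 = 93 (0b01011101)
  AND R0, R5  → R0 = 132 AND 93 = 4 (0b00000100)
Final: R0 = 4

4


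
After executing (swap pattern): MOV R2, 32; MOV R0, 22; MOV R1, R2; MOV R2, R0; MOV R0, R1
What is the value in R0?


Register state trace (swap pattern):
  MOV R2, 32  → R2 = 32
  MOV R0, 22  → R0 = 22
  MOV R1, R2  → R1 = 32  (save R2)
  MOV R2, R0  → R2 = 22  (R2 gets R0's value)
  MOV R0, R1  → R0 = 32  (R0 gets saved value)
Final: R0 = 32

32


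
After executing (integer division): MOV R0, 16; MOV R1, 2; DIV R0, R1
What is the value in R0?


Register state trace:
  MOV R0, 16  → R0 = 16
  MOV R1, 2  → R1 = 2
  DIV R0, R1  → R0 = 16 // 2 = 8
Final: R0 = 8

8


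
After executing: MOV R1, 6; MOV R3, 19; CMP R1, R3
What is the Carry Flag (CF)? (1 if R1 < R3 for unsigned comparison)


Register state trace:
  MOV R1, 6  → R1 = 6
  MOV R3, 19  → R3 = 19
  CMP R1, R3  → unsigned 6 - 19: borrow occurs
  6 < 19, so CF = 1
CF = 1

1


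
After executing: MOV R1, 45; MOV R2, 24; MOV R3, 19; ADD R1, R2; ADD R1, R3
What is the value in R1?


Register state trace:
  MOV R1, 45  → R1 = 45
  MOV R2, 24  → R2 = 24
  MOV R3, 19  → R3 = 19
  ADD R1, R2  → R1 = 45 + 24 = 69
  ADD R1, R3  → R1 = 69 + 19 = 88
Final: R1 = 88

88


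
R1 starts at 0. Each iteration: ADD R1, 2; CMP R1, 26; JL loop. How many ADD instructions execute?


Loop trace (R1 starts at 0, target 26, step 2):
  ADD #1: R1 = 0 + 2 = 2  → 2 < 26, loop
  ADD #2: R1 = 2 + 2 = 4  → 4 < 26, loop
  ADD #3: R1 = 4 + 2 = 6  → 6 < 26, loop
  ADD #4: R1 = 6 + 2 = 8  → 8 < 26, loop
  ADD #5: R1 = 8 + 2 = 10  → 10 < 26, loop
  ADD #6: R1 = 10 + 2 = 12  → 12 < 26, loop
  ADD #7: R1 = 12 + 2 = 14  → 14 < 26, loop
  ADD #8: R1 = 14 + 2 = 16  → 16 < 26, loop
  ADD #9: R1 = 16 + 2 = 18  → 18 < 26, loop
  ADD #10: R1 = 18 + 2 = 20  → 20 < 26, loop
  ADD #11: R1 = 20 + 2 = 22  → 22 < 26, loop
  ADD #12: R1 = 22 + 2 = 24  → 24 < 26, loop
  ADD #13: R1 = 24 + 2 = 26  → 26 >= 26, exit
Total ADD instructions: 13

13


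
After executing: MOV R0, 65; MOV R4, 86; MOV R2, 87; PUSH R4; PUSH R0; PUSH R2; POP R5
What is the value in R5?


Stack trace (top is rightmost):
  MOV R0, 65  → R0 = 65
  MOV R4, 86  → R4 = 86
  MOV R2, 87  → R2 = 87
  PUSH R4  → stack: [86]
  PUSH R0  → stack: [86, 65]
  PUSH R2  → stack: [86, 65, 87]
  POP R5  → R5 = 87, stack: [86, 65]
Final: R5 = 87

87


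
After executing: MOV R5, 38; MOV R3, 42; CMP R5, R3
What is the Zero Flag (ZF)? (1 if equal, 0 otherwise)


Register state trace:
  MOV R5, 38  → R5 = 38
  MOV R3, 42  → R3 = 42
  CMP R5, R3  → computes 38 - 42 = -4
  Result is nonzero, so values are not equal
ZF = 0

0


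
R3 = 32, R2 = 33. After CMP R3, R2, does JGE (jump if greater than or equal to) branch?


Trace:
  R3 = 32, R2 = 33
  CMP R3, R2  → compares 32 vs 33
  JGE checks: is 32 greater than or equal to 33?
  32 < 33, so condition is false
Branch taken: No

No


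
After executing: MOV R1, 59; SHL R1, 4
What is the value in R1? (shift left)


Register state trace:
  MOV R1, 59  → R1 = 59
  SHL R1, 4  → R1 = 59 << 4 = 59 * 2^4 = 944
Final: R1 = 944

944


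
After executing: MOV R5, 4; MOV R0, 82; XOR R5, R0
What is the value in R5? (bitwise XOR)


Register state trace:
  MOV R5, 4  → R5 = 4 (0b00000100)
  MOV R0, 82  → R0 = 82 (0b01010010)
  XOR R5, R0  → R5 = 4 XOR 82 = 86 (0b01010110)
Final: R5 = 86

86


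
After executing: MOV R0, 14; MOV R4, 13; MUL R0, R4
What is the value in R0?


Register state trace:
  MOV R0, 14  → R0 = 14
  MOV R4, 13  → R4 = 13
  MUL R0, R4  → R0 = 14 * 13 = 182
Final: R0 = 182

182


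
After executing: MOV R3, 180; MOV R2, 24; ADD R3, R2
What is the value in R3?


Register state trace:
  MOV R3, 180  → R3 = 180
  MOV R2, 24  → R2 = 24
  ADD R3, R2  → R3 = 180 + 24 = 204
Final: R3 = 204

204


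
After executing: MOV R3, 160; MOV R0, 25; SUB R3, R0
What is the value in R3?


Register state trace:
  MOV R3, 160  → R3 = 160
  MOV R0, 25  → R0 = 25
  SUB R3, R0  → R3 = 160 - 25 = 135
Final: R3 = 135

135


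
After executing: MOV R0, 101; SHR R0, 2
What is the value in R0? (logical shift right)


Register state trace:
  MOV R0, 101  → R0 = 101
  SHR R0, 2  → R0 = 101 >> 2 = 101 // 2^2 = 25
Final: R0 = 25

25


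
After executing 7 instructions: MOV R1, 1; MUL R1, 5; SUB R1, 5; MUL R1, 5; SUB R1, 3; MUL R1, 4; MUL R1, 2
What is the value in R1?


Register state trace:
  MOV R1, 1  → R1 = 1
  MUL R1, 5  → R1 = 1 * 5 = 5
  SUB R1, 5  → R1 = 5 - 5 = 0
  MUL R1, 5  → R1 = 0 * 5 = 0
  SUB R1, 3  → R1 = 0 - 3 = -3
  MUL R1, 4  → R1 = -3 * 4 = -12
  MUL R1, 2  → R1 = -12 * 2 = -24
Final: R1 = -24

-24


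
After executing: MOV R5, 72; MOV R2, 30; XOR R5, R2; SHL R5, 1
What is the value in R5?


Register state trace:
  MOV R5, 72  → R5 = 72 (0b01001000)
  MOV R2, 30  → R2 = 30 (0b00011110)
  XOR R5, R2  → R5 = 72 XOR 30 = 86 (0b01010110)
  SHL R5, 1  → R5 = 86 << 1 = 172
Final: R5 = 172

172


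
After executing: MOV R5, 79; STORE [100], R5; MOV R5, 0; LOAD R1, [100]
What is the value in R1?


Register and memory trace:
  MOV R5, 79  → R5 = 79
  STORE [100], R5  → mem[100] = 79
  MOV R5, 0  → R5 = 0
  LOAD R1, [100]  → R1 = mem[100] = 79
Final: R1 = 79

79


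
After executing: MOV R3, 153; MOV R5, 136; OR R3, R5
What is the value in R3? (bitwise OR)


Register state trace:
  MOV R3, 153  → R3 = 153 (0b10011001)
  MOV R5, 136  → R5 = 136 (0b10001000)
  OR R3, R5   → R3 = 153 OR 136 = 153 (0b10011001)
Final: R3 = 153

153


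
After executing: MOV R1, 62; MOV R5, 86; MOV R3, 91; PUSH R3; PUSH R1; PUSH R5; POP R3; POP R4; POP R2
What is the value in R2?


Stack trace (top is rightmost):
  MOV R1, 62  → R1 = 62
  MOV R5, 86  → R5 = 86
  MOV R3, 91  → R3 = 91
  PUSH R3  → stack: [91]
  PUSH R1  → stack: [91, 62]
  PUSH R5  → stack: [91, 62, 86]
  POP R3  → R3 = 86, stack: [91, 62]
  POP R4  → R4 = 62, stack: [91]
  POP R2  → R2 = 91, stack: []
Final: R2 = 91

91


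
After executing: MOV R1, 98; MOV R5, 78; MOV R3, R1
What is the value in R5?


Register state trace:
  MOV R1, 98  → R1 = 98
  MOV R5, 78  → R5 = 78
  MOV R3, R1  → R3 = 98
Final: R5 = 78

78


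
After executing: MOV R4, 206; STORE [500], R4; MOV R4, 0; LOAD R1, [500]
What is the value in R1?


Register and memory trace:
  MOV R4, 206  → R4 = 206
  STORE [500], R4  → mem[500] = 206
  MOV R4, 0  → R4 = 0
  LOAD R1, [500]  → R1 = mem[500] = 206
Final: R1 = 206

206


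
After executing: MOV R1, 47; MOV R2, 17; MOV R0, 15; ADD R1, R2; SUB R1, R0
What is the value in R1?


Register state trace:
  MOV R1, 47  → R1 = 47
  MOV R2, 17  → R2 = 17
  MOV R0, 15  → R0 = 15
  ADD R1, R2  → R1 = 47 + 17 = 64
  SUB R1, R0  → R1 = 64 - 15 = 49
Final: R1 = 49

49


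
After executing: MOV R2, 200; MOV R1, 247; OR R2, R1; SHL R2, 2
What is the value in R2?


Register state trace:
  MOV R2, 200  → R2 = 200 (0b11001000)
  MOV R1, 247  → R1 = 247 (0b11110111)
  OR R2, R1  → R2 = 200 OR 247 = 255 (0b11111111)
  SHL R2, 2  → R2 = 255 << 2 = 1020
Final: R2 = 1020

1020


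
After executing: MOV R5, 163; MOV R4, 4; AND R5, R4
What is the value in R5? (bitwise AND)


Register state trace:
  MOV R5, 163  → R5 = 163 (0b10100011)
  MOV R4, 4  → R4 = 4 (0b00000100)
  AND R5, R4  → R5 = 163 AND 4 = 0 (0b00000000)
Final: R5 = 0

0


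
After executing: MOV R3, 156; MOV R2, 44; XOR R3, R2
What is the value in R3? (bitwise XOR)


Register state trace:
  MOV R3, 156  → R3 = 156 (0b10011100)
  MOV R2, 44  → R2 = 44 (0b00101100)
  XOR R3, R2  → R3 = 156 XOR 44 = 176 (0b10110000)
Final: R3 = 176

176


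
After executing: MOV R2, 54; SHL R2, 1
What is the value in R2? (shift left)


Register state trace:
  MOV R2, 54  → R2 = 54
  SHL R2, 1  → R2 = 54 << 1 = 54 * 2^1 = 108
Final: R2 = 108

108


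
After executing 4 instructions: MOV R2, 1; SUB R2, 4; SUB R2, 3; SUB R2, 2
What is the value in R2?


Register state trace:
  MOV R2, 1  → R2 = 1
  SUB R2, 4  → R2 = 1 - 4 = -3
  SUB R2, 3  → R2 = -3 - 3 = -6
  SUB R2, 2  → R2 = -6 - 2 = -8
Final: R2 = -8

-8


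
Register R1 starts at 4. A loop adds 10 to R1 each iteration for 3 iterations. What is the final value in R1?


Starting value: R1 = 4
  Iter 1: R1 = 4 + 10 = 14
  Iter 2: R1 = 14 + 10 = 24
  Iter 3: R1 = 24 + 10 = 34
Final: R1 = 34

34


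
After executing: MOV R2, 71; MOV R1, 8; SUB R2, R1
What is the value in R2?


Register state trace:
  MOV R2, 71  → R2 = 71
  MOV R1, 8  → R1 = 8
  SUB R2, R1  → R2 = 71 - 8 = 63
Final: R2 = 63

63


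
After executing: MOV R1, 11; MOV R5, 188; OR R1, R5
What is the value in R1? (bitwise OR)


Register state trace:
  MOV R1, 11  → R1 = 11 (0b00001011)
  MOV R5, 188  → R5 = 188 (0b10111100)
  OR R1, R5   → R1 = 11 OR 188 = 191 (0b10111111)
Final: R1 = 191

191


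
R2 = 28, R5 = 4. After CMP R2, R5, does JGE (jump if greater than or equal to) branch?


Trace:
  R2 = 28, R5 = 4
  CMP R2, R5  → compares 28 vs 4
  JGE checks: is 28 greater than or equal to 4?
  28 > 4, so condition is true
Branch taken: Yes

Yes


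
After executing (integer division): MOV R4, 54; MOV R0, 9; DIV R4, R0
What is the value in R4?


Register state trace:
  MOV R4, 54  → R4 = 54
  MOV R0, 9  → R0 = 9
  DIV R4, R0  → R4 = 54 // 9 = 6
Final: R4 = 6

6


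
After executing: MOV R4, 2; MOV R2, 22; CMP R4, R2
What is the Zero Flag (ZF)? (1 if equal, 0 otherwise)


Register state trace:
  MOV R4, 2  → R4 = 2
  MOV R2, 22  → R2 = 22
  CMP R4, R2  → computes 2 - 22 = -20
  Result is nonzero, so values are not equal
ZF = 0

0


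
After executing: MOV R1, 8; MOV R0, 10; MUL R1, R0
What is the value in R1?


Register state trace:
  MOV R1, 8  → R1 = 8
  MOV R0, 10  → R0 = 10
  MUL R1, R0  → R1 = 8 * 10 = 80
Final: R1 = 80

80


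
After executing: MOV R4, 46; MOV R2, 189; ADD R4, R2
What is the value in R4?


Register state trace:
  MOV R4, 46  → R4 = 46
  MOV R2, 189  → R2 = 189
  ADD R4, R2  → R4 = 46 + 189 = 235
Final: R4 = 235

235


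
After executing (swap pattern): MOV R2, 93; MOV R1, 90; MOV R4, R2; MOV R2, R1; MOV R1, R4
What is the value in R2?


Register state trace (swap pattern):
  MOV R2, 93  → R2 = 93
  MOV R1, 90  → R1 = 90
  MOV R4, R2  → R4 = 93  (save R2)
  MOV R2, R1  → R2 = 90  (R2 gets R1's value)
  MOV R1, R4  → R1 = 93  (R1 gets saved value)
Final: R2 = 90

90


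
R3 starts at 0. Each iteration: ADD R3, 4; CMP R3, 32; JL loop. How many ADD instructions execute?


Loop trace (R3 starts at 0, target 32, step 4):
  ADD #1: R3 = 0 + 4 = 4  → 4 < 32, loop
  ADD #2: R3 = 4 + 4 = 8  → 8 < 32, loop
  ADD #3: R3 = 8 + 4 = 12  → 12 < 32, loop
  ADD #4: R3 = 12 + 4 = 16  → 16 < 32, loop
  ADD #5: R3 = 16 + 4 = 20  → 20 < 32, loop
  ADD #6: R3 = 20 + 4 = 24  → 24 < 32, loop
  ADD #7: R3 = 24 + 4 = 28  → 28 < 32, loop
  ADD #8: R3 = 28 + 4 = 32  → 32 >= 32, exit
Total ADD instructions: 8

8


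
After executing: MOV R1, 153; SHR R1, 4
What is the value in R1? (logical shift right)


Register state trace:
  MOV R1, 153  → R1 = 153
  SHR R1, 4  → R1 = 153 >> 4 = 153 // 2^4 = 9
Final: R1 = 9

9


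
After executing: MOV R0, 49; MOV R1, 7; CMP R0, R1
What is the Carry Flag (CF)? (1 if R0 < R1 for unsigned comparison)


Register state trace:
  MOV R0, 49  → R0 = 49
  MOV R1, 7  → R1 = 7
  CMP R0, R1  → unsigned 49 - 7: no borrow
  49 >= 7, so CF = 0
CF = 0

0


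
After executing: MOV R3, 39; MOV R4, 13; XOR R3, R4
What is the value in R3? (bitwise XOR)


Register state trace:
  MOV R3, 39  → R3 = 39 (0b00100111)
  MOV R4, 13  → R4 = 13 (0b00001101)
  XOR R3, R4  → R3 = 39 XOR 13 = 42 (0b00101010)
Final: R3 = 42

42


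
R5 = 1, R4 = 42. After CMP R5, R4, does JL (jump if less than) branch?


Trace:
  R5 = 1, R4 = 42
  CMP R5, R4  → compares 1 vs 42
  JL checks: is 1 less than 42?
  1 < 42, so condition is true
Branch taken: Yes

Yes


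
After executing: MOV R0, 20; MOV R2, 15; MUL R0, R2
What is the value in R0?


Register state trace:
  MOV R0, 20  → R0 = 20
  MOV R2, 15  → R2 = 15
  MUL R0, R2  → R0 = 20 * 15 = 300
Final: R0 = 300

300


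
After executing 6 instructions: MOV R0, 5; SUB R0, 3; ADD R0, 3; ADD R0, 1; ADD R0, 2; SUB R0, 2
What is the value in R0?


Register state trace:
  MOV R0, 5  → R0 = 5
  SUB R0, 3  → R0 = 5 - 3 = 2
  ADD R0, 3  → R0 = 2 + 3 = 5
  ADD R0, 1  → R0 = 5 + 1 = 6
  ADD R0, 2  → R0 = 6 + 2 = 8
  SUB R0, 2  → R0 = 8 - 2 = 6
Final: R0 = 6

6


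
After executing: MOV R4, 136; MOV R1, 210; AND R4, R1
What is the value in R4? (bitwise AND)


Register state trace:
  MOV R4, 136  → R4 = 136 (0b10001000)
  MOV R1, 210  → R1 = 210 (0b11010010)
  AND R4, R1  → R4 = 136 AND 210 = 128 (0b10000000)
Final: R4 = 128

128


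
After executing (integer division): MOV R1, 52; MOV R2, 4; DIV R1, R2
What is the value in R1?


Register state trace:
  MOV R1, 52  → R1 = 52
  MOV R2, 4  → R2 = 4
  DIV R1, R2  → R1 = 52 // 4 = 13
Final: R1 = 13

13


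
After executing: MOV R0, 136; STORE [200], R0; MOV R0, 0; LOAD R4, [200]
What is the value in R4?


Register and memory trace:
  MOV R0, 136  → R0 = 136
  STORE [200], R0  → mem[200] = 136
  MOV R0, 0  → R0 = 0
  LOAD R4, [200]  → R4 = mem[200] = 136
Final: R4 = 136

136


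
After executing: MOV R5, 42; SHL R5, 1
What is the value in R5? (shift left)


Register state trace:
  MOV R5, 42  → R5 = 42
  SHL R5, 1  → R5 = 42 << 1 = 42 * 2^1 = 84
Final: R5 = 84

84


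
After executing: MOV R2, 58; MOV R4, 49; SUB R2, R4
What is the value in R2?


Register state trace:
  MOV R2, 58  → R2 = 58
  MOV R4, 49  → R4 = 49
  SUB R2, R4  → R2 = 58 - 49 = 9
Final: R2 = 9

9


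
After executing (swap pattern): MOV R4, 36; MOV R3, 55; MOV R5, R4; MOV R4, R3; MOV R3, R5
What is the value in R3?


Register state trace (swap pattern):
  MOV R4, 36  → R4 = 36
  MOV R3, 55  → R3 = 55
  MOV R5, R4  → R5 = 36  (save R4)
  MOV R4, R3  → R4 = 55  (R4 gets R3's value)
  MOV R3, R5  → R3 = 36  (R3 gets saved value)
Final: R3 = 36

36


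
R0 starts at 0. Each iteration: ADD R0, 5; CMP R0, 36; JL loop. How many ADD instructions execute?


Loop trace (R0 starts at 0, target 36, step 5):
  ADD #1: R0 = 0 + 5 = 5  → 5 < 36, loop
  ADD #2: R0 = 5 + 5 = 10  → 10 < 36, loop
  ADD #3: R0 = 10 + 5 = 15  → 15 < 36, loop
  ADD #4: R0 = 15 + 5 = 20  → 20 < 36, loop
  ADD #5: R0 = 20 + 5 = 25  → 25 < 36, loop
  ADD #6: R0 = 25 + 5 = 30  → 30 < 36, loop
  ADD #7: R0 = 30 + 5 = 35  → 35 < 36, loop
  ADD #8: R0 = 35 + 5 = 40  → 40 >= 36, exit
Total ADD instructions: 8

8


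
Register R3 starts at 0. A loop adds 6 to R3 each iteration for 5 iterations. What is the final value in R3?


Starting value: R3 = 0
  Iter 1: R3 = 0 + 6 = 6
  Iter 2: R3 = 6 + 6 = 12
  Iter 3: R3 = 12 + 6 = 18
  Iter 4: R3 = 18 + 6 = 24
  Iter 5: R3 = 24 + 6 = 30
Final: R3 = 30

30


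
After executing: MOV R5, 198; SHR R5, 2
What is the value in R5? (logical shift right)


Register state trace:
  MOV R5, 198  → R5 = 198
  SHR R5, 2  → R5 = 198 >> 2 = 198 // 2^2 = 49
Final: R5 = 49

49


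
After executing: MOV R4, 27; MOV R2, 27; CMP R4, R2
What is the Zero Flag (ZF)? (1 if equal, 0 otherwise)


Register state trace:
  MOV R4, 27  → R4 = 27
  MOV R2, 27  → R2 = 27
  CMP R4, R2  → computes 27 - 27 = 0
  Result is zero, so values are equal
ZF = 1

1


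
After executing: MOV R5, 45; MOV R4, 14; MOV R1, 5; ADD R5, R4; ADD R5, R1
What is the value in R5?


Register state trace:
  MOV R5, 45  → R5 = 45
  MOV R4, 14  → R4 = 14
  MOV R1, 5  → R1 = 5
  ADD R5, R4  → R5 = 45 + 14 = 59
  ADD R5, R1  → R5 = 59 + 5 = 64
Final: R5 = 64

64


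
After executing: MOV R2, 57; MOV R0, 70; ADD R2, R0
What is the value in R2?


Register state trace:
  MOV R2, 57  → R2 = 57
  MOV R0, 70  → R0 = 70
  ADD R2, R0  → R2 = 57 + 70 = 127
Final: R2 = 127

127


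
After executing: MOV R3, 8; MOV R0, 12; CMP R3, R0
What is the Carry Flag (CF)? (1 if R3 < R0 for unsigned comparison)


Register state trace:
  MOV R3, 8  → R3 = 8
  MOV R0, 12  → R0 = 12
  CMP R3, R0  → unsigned 8 - 12: borrow occurs
  8 < 12, so CF = 1
CF = 1

1


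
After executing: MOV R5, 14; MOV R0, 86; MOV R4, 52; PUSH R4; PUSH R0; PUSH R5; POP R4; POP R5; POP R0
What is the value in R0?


Stack trace (top is rightmost):
  MOV R5, 14  → R5 = 14
  MOV R0, 86  → R0 = 86
  MOV R4, 52  → R4 = 52
  PUSH R4  → stack: [52]
  PUSH R0  → stack: [52, 86]
  PUSH R5  → stack: [52, 86, 14]
  POP R4  → R4 = 14, stack: [52, 86]
  POP R5  → R5 = 86, stack: [52]
  POP R0  → R0 = 52, stack: []
Final: R0 = 52

52


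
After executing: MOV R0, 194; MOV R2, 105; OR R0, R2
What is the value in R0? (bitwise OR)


Register state trace:
  MOV R0, 194  → R0 = 194 (0b11000010)
  MOV R2, 105  → R2 = 105 (0b01101001)
  OR R0, R2   → R0 = 194 OR 105 = 235 (0b11101011)
Final: R0 = 235

235


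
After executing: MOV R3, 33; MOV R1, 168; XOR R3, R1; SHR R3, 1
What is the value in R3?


Register state trace:
  MOV R3, 33  → R3 = 33 (0b00100001)
  MOV R1, 168  → R1 = 168 (0b10101000)
  XOR R3, R1  → R3 = 33 XOR 168 = 137 (0b10001001)
  SHR R3, 1  → R3 = 137 >> 1 = 68
Final: R3 = 68

68


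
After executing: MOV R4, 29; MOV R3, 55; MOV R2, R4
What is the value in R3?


Register state trace:
  MOV R4, 29  → R4 = 29
  MOV R3, 55  → R3 = 55
  MOV R2, R4  → R2 = 29
Final: R3 = 55

55


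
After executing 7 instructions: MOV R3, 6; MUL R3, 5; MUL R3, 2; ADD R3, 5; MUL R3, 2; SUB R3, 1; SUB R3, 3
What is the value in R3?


Register state trace:
  MOV R3, 6  → R3 = 6
  MUL R3, 5  → R3 = 6 * 5 = 30
  MUL R3, 2  → R3 = 30 * 2 = 60
  ADD R3, 5  → R3 = 60 + 5 = 65
  MUL R3, 2  → R3 = 65 * 2 = 130
  SUB R3, 1  → R3 = 130 - 1 = 129
  SUB R3, 3  → R3 = 129 - 3 = 126
Final: R3 = 126

126


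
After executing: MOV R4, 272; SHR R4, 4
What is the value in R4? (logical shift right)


Register state trace:
  MOV R4, 272  → R4 = 272
  SHR R4, 4  → R4 = 272 >> 4 = 272 // 2^4 = 17
Final: R4 = 17

17


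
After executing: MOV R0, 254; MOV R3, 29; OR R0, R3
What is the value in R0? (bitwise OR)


Register state trace:
  MOV R0, 254  → R0 = 254 (0b11111110)
  MOV R3, 29  → R3 = 29 (0b00011101)
  OR R0, R3   → R0 = 254 OR 29 = 255 (0b11111111)
Final: R0 = 255

255


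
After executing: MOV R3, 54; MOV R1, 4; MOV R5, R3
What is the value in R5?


Register state trace:
  MOV R3, 54  → R3 = 54
  MOV R1, 4  → R1 = 4
  MOV R5, R3  → R5 = 54
Final: R5 = 54

54


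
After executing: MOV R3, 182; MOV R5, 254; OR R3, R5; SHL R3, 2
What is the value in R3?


Register state trace:
  MOV R3, 182  → R3 = 182 (0b10110110)
  MOV R5, 254  → R5 = 254 (0b11111110)
  OR R3, R5  → R3 = 182 OR 254 = 254 (0b11111110)
  SHL R3, 2  → R3 = 254 << 2 = 1016
Final: R3 = 1016

1016


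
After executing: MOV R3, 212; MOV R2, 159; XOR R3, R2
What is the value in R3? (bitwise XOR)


Register state trace:
  MOV R3, 212  → R3 = 212 (0b11010100)
  MOV R2, 159  → R2 = 159 (0b10011111)
  XOR R3, R2  → R3 = 212 XOR 159 = 75 (0b01001011)
Final: R3 = 75

75


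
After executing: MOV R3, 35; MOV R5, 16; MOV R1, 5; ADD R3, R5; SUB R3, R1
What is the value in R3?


Register state trace:
  MOV R3, 35  → R3 = 35
  MOV R5, 16  → R5 = 16
  MOV R1, 5  → R1 = 5
  ADD R3, R5  → R3 = 35 + 16 = 51
  SUB R3, R1  → R3 = 51 - 5 = 46
Final: R3 = 46

46


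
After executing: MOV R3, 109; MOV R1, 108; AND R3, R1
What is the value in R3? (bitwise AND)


Register state trace:
  MOV R3, 109  → R3 = 109 (0b01101101)
  MOV R1, 108  → R1 = 108 (0b01101100)
  AND R3, R1  → R3 = 109 AND 108 = 108 (0b01101100)
Final: R3 = 108

108


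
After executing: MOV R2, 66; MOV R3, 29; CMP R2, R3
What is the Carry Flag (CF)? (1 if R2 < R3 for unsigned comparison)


Register state trace:
  MOV R2, 66  → R2 = 66
  MOV R3, 29  → R3 = 29
  CMP R2, R3  → unsigned 66 - 29: no borrow
  66 >= 29, so CF = 0
CF = 0

0


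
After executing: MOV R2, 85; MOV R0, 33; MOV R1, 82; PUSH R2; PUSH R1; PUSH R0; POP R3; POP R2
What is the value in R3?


Stack trace (top is rightmost):
  MOV R2, 85  → R2 = 85
  MOV R0, 33  → R0 = 33
  MOV R1, 82  → R1 = 82
  PUSH R2  → stack: [85]
  PUSH R1  → stack: [85, 82]
  PUSH R0  → stack: [85, 82, 33]
  POP R3  → R3 = 33, stack: [85, 82]
  POP R2  → R2 = 82, stack: [85]
Final: R3 = 33

33


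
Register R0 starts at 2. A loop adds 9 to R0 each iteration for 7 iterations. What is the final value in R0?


Starting value: R0 = 2
  Iter 1: R0 = 2 + 9 = 11
  Iter 2: R0 = 11 + 9 = 20
  Iter 3: R0 = 20 + 9 = 29
  Iter 4: R0 = 29 + 9 = 38
  Iter 5: R0 = 38 + 9 = 47
  Iter 6: R0 = 47 + 9 = 56
  Iter 7: R0 = 56 + 9 = 65
Final: R0 = 65

65


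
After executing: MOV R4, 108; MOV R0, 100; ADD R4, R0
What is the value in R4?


Register state trace:
  MOV R4, 108  → R4 = 108
  MOV R0, 100  → R0 = 100
  ADD R4, R0  → R4 = 108 + 100 = 208
Final: R4 = 208

208


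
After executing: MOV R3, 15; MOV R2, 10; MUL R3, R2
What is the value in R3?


Register state trace:
  MOV R3, 15  → R3 = 15
  MOV R2, 10  → R2 = 10
  MUL R3, R2  → R3 = 15 * 10 = 150
Final: R3 = 150

150


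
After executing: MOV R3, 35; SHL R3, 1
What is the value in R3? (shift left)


Register state trace:
  MOV R3, 35  → R3 = 35
  SHL R3, 1  → R3 = 35 << 1 = 35 * 2^1 = 70
Final: R3 = 70

70


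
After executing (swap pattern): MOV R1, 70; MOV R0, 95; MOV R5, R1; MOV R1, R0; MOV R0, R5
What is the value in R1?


Register state trace (swap pattern):
  MOV R1, 70  → R1 = 70
  MOV R0, 95  → R0 = 95
  MOV R5, R1  → R5 = 70  (save R1)
  MOV R1, R0  → R1 = 95  (R1 gets R0's value)
  MOV R0, R5  → R0 = 70  (R0 gets saved value)
Final: R1 = 95

95


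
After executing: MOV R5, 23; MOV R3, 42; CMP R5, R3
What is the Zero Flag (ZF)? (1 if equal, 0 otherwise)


Register state trace:
  MOV R5, 23  → R5 = 23
  MOV R3, 42  → R3 = 42
  CMP R5, R3  → computes 23 - 42 = -19
  Result is nonzero, so values are not equal
ZF = 0

0


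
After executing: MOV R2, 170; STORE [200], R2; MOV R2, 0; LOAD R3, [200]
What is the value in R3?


Register and memory trace:
  MOV R2, 170  → R2 = 170
  STORE [200], R2  → mem[200] = 170
  MOV R2, 0  → R2 = 0
  LOAD R3, [200]  → R3 = mem[200] = 170
Final: R3 = 170

170


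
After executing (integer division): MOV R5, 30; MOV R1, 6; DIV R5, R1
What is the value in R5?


Register state trace:
  MOV R5, 30  → R5 = 30
  MOV R1, 6  → R1 = 6
  DIV R5, R1  → R5 = 30 // 6 = 5
Final: R5 = 5

5


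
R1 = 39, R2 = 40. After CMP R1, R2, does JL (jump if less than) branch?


Trace:
  R1 = 39, R2 = 40
  CMP R1, R2  → compares 39 vs 40
  JL checks: is 39 less than 40?
  39 < 40, so condition is true
Branch taken: Yes

Yes


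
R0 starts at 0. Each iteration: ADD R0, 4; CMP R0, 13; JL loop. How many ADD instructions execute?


Loop trace (R0 starts at 0, target 13, step 4):
  ADD #1: R0 = 0 + 4 = 4  → 4 < 13, loop
  ADD #2: R0 = 4 + 4 = 8  → 8 < 13, loop
  ADD #3: R0 = 8 + 4 = 12  → 12 < 13, loop
  ADD #4: R0 = 12 + 4 = 16  → 16 >= 13, exit
Total ADD instructions: 4

4


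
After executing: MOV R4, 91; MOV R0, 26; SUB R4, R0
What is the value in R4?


Register state trace:
  MOV R4, 91  → R4 = 91
  MOV R0, 26  → R0 = 26
  SUB R4, R0  → R4 = 91 - 26 = 65
Final: R4 = 65

65


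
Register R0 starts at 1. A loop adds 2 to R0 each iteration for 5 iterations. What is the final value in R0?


Starting value: R0 = 1
  Iter 1: R0 = 1 + 2 = 3
  Iter 2: R0 = 3 + 2 = 5
  Iter 3: R0 = 5 + 2 = 7
  Iter 4: R0 = 7 + 2 = 9
  Iter 5: R0 = 9 + 2 = 11
Final: R0 = 11

11


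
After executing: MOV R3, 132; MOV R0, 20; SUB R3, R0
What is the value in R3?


Register state trace:
  MOV R3, 132  → R3 = 132
  MOV R0, 20  → R0 = 20
  SUB R3, R0  → R3 = 132 - 20 = 112
Final: R3 = 112

112


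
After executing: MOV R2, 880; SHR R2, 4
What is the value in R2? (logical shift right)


Register state trace:
  MOV R2, 880  → R2 = 880
  SHR R2, 4  → R2 = 880 >> 4 = 880 // 2^4 = 55
Final: R2 = 55

55


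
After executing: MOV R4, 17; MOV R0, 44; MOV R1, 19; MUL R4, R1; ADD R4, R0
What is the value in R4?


Register state trace:
  MOV R4, 17  → R4 = 17
  MOV R0, 44  → R0 = 44
  MOV R1, 19  → R1 = 19
  MUL R4, R1  → R4 = 17 * 19 = 323
  ADD R4, R0  → R4 = 323 + 44 = 367
Final: R4 = 367

367


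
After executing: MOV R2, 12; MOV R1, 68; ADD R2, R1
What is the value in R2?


Register state trace:
  MOV R2, 12  → R2 = 12
  MOV R1, 68  → R1 = 68
  ADD R2, R1  → R2 = 12 + 68 = 80
Final: R2 = 80

80


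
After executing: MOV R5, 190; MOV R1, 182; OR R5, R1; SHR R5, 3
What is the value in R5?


Register state trace:
  MOV R5, 190  → R5 = 190 (0b10111110)
  MOV R1, 182  → R1 = 182 (0b10110110)
  OR R5, R1  → R5 = 190 OR 182 = 190 (0b10111110)
  SHR R5, 3  → R5 = 190 >> 3 = 23
Final: R5 = 23

23


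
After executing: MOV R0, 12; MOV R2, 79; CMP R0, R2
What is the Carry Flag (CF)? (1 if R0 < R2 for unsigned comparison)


Register state trace:
  MOV R0, 12  → R0 = 12
  MOV R2, 79  → R2 = 79
  CMP R0, R2  → unsigned 12 - 79: borrow occurs
  12 < 79, so CF = 1
CF = 1

1


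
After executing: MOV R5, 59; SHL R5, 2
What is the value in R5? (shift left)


Register state trace:
  MOV R5, 59  → R5 = 59
  SHL R5, 2  → R5 = 59 << 2 = 59 * 2^2 = 236
Final: R5 = 236

236


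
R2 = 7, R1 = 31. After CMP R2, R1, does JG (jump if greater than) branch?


Trace:
  R2 = 7, R1 = 31
  CMP R2, R1  → compares 7 vs 31
  JG checks: is 7 greater than 31?
  7 < 31, so condition is false
Branch taken: No

No


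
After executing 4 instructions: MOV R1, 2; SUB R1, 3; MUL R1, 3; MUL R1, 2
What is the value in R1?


Register state trace:
  MOV R1, 2  → R1 = 2
  SUB R1, 3  → R1 = 2 - 3 = -1
  MUL R1, 3  → R1 = -1 * 3 = -3
  MUL R1, 2  → R1 = -3 * 2 = -6
Final: R1 = -6

-6


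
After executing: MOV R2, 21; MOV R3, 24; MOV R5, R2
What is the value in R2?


Register state trace:
  MOV R2, 21  → R2 = 21
  MOV R3, 24  → R3 = 24
  MOV R5, R2  → R5 = 21
Final: R2 = 21

21


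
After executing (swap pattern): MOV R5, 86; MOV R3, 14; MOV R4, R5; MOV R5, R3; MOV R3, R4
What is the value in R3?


Register state trace (swap pattern):
  MOV R5, 86  → R5 = 86
  MOV R3, 14  → R3 = 14
  MOV R4, R5  → R4 = 86  (save R5)
  MOV R5, R3  → R5 = 14  (R5 gets R3's value)
  MOV R3, R4  → R3 = 86  (R3 gets saved value)
Final: R3 = 86

86


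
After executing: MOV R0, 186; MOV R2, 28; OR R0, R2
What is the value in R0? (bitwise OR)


Register state trace:
  MOV R0, 186  → R0 = 186 (0b10111010)
  MOV R2, 28  → R2 = 28 (0b00011100)
  OR R0, R2   → R0 = 186 OR 28 = 190 (0b10111110)
Final: R0 = 190

190


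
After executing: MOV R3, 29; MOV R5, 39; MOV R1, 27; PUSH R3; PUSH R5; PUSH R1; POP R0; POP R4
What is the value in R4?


Stack trace (top is rightmost):
  MOV R3, 29  → R3 = 29
  MOV R5, 39  → R5 = 39
  MOV R1, 27  → R1 = 27
  PUSH R3  → stack: [29]
  PUSH R5  → stack: [29, 39]
  PUSH R1  → stack: [29, 39, 27]
  POP R0  → R0 = 27, stack: [29, 39]
  POP R4  → R4 = 39, stack: [29]
Final: R4 = 39

39


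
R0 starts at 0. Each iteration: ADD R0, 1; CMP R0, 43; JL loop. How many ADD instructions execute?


Loop trace (R0 starts at 0, target 43, step 1):
  ADD #1: R0 = 0 + 1 = 1  → 1 < 43, loop
  ADD #2: R0 = 1 + 1 = 2  → 2 < 43, loop
  ADD #3: R0 = 2 + 1 = 3  → 3 < 43, loop
  ADD #4: R0 = 3 + 1 = 4  → 4 < 43, loop
  ADD #5: R0 = 4 + 1 = 5  → 5 < 43, loop
  ADD #6: R0 = 5 + 1 = 6  → 6 < 43, loop
  ADD #7: R0 = 6 + 1 = 7  → 7 < 43, loop
  ADD #8: R0 = 7 + 1 = 8  → 8 < 43, loop
  ADD #9: R0 = 8 + 1 = 9  → 9 < 43, loop
  ADD #10: R0 = 9 + 1 = 10  → 10 < 43, loop
  ADD #11: R0 = 10 + 1 = 11  → 11 < 43, loop
  ADD #12: R0 = 11 + 1 = 12  → 12 < 43, loop
  ADD #13: R0 = 12 + 1 = 13  → 13 < 43, loop
  ADD #14: R0 = 13 + 1 = 14  → 14 < 43, loop
  ADD #15: R0 = 14 + 1 = 15  → 15 < 43, loop
  ADD #16: R0 = 15 + 1 = 16  → 16 < 43, loop
  ADD #17: R0 = 16 + 1 = 17  → 17 < 43, loop
  ADD #18: R0 = 17 + 1 = 18  → 18 < 43, loop
  ADD #19: R0 = 18 + 1 = 19  → 19 < 43, loop
  ADD #20: R0 = 19 + 1 = 20  → 20 < 43, loop
  ADD #21: R0 = 20 + 1 = 21  → 21 < 43, loop
  ADD #22: R0 = 21 + 1 = 22  → 22 < 43, loop
  ADD #23: R0 = 22 + 1 = 23  → 23 < 43, loop
  ADD #24: R0 = 23 + 1 = 24  → 24 < 43, loop
  ADD #25: R0 = 24 + 1 = 25  → 25 < 43, loop
  ADD #26: R0 = 25 + 1 = 26  → 26 < 43, loop
  ADD #27: R0 = 26 + 1 = 27  → 27 < 43, loop
  ADD #28: R0 = 27 + 1 = 28  → 28 < 43, loop
  ADD #29: R0 = 28 + 1 = 29  → 29 < 43, loop
  ADD #30: R0 = 29 + 1 = 30  → 30 < 43, loop
  ADD #31: R0 = 30 + 1 = 31  → 31 < 43, loop
  ADD #32: R0 = 31 + 1 = 32  → 32 < 43, loop
  ADD #33: R0 = 32 + 1 = 33  → 33 < 43, loop
  ADD #34: R0 = 33 + 1 = 34  → 34 < 43, loop
  ADD #35: R0 = 34 + 1 = 35  → 35 < 43, loop
  ADD #36: R0 = 35 + 1 = 36  → 36 < 43, loop
  ADD #37: R0 = 36 + 1 = 37  → 37 < 43, loop
  ADD #38: R0 = 37 + 1 = 38  → 38 < 43, loop
  ADD #39: R0 = 38 + 1 = 39  → 39 < 43, loop
  ADD #40: R0 = 39 + 1 = 40  → 40 < 43, loop
  ADD #41: R0 = 40 + 1 = 41  → 41 < 43, loop
  ADD #42: R0 = 41 + 1 = 42  → 42 < 43, loop
  ADD #43: R0 = 42 + 1 = 43  → 43 >= 43, exit
Total ADD instructions: 43

43


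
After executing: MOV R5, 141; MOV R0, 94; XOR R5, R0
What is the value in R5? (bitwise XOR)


Register state trace:
  MOV R5, 141  → R5 = 141 (0b10001101)
  MOV R0, 94  → R0 = 94 (0b01011110)
  XOR R5, R0  → R5 = 141 XOR 94 = 211 (0b11010011)
Final: R5 = 211

211


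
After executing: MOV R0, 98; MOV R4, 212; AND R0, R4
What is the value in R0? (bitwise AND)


Register state trace:
  MOV R0, 98  → R0 = 98 (0b01100010)
  MOV R4, 212  → R4 = 212 (0b11010100)
  AND R0, R4  → R0 = 98 AND 212 = 64 (0b01000000)
Final: R0 = 64

64


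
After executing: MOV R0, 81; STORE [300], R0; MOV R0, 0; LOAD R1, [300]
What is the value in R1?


Register and memory trace:
  MOV R0, 81  → R0 = 81
  STORE [300], R0  → mem[300] = 81
  MOV R0, 0  → R0 = 0
  LOAD R1, [300]  → R1 = mem[300] = 81
Final: R1 = 81

81


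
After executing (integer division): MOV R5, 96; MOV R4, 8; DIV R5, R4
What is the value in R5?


Register state trace:
  MOV R5, 96  → R5 = 96
  MOV R4, 8  → R4 = 8
  DIV R5, R4  → R5 = 96 // 8 = 12
Final: R5 = 12

12


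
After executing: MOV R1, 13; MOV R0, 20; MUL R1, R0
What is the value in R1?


Register state trace:
  MOV R1, 13  → R1 = 13
  MOV R0, 20  → R0 = 20
  MUL R1, R0  → R1 = 13 * 20 = 260
Final: R1 = 260

260


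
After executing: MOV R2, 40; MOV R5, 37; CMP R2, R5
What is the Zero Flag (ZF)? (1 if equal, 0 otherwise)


Register state trace:
  MOV R2, 40  → R2 = 40
  MOV R5, 37  → R5 = 37
  CMP R2, R5  → computes 40 - 37 = 3
  Result is nonzero, so values are not equal
ZF = 0

0


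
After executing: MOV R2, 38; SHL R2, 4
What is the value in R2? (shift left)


Register state trace:
  MOV R2, 38  → R2 = 38
  SHL R2, 4  → R2 = 38 << 4 = 38 * 2^4 = 608
Final: R2 = 608

608


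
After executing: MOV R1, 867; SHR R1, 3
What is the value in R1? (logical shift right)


Register state trace:
  MOV R1, 867  → R1 = 867
  SHR R1, 3  → R1 = 867 >> 3 = 867 // 2^3 = 108
Final: R1 = 108

108


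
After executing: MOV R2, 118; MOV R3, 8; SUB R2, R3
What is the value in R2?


Register state trace:
  MOV R2, 118  → R2 = 118
  MOV R3, 8  → R3 = 8
  SUB R2, R3  → R2 = 118 - 8 = 110
Final: R2 = 110

110


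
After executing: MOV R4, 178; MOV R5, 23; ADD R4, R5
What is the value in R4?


Register state trace:
  MOV R4, 178  → R4 = 178
  MOV R5, 23  → R5 = 23
  ADD R4, R5  → R4 = 178 + 23 = 201
Final: R4 = 201

201


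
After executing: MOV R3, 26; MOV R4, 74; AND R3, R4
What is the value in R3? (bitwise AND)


Register state trace:
  MOV R3, 26  → R3 = 26 (0b00011010)
  MOV R4, 74  → R4 = 74 (0b01001010)
  AND R3, R4  → R3 = 26 AND 74 = 10 (0b00001010)
Final: R3 = 10

10


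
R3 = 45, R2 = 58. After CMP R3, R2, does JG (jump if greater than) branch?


Trace:
  R3 = 45, R2 = 58
  CMP R3, R2  → compares 45 vs 58
  JG checks: is 45 greater than 58?
  45 < 58, so condition is false
Branch taken: No

No


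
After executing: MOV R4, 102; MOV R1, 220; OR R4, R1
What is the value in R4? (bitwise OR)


Register state trace:
  MOV R4, 102  → R4 = 102 (0b01100110)
  MOV R1, 220  → R1 = 220 (0b11011100)
  OR R4, R1   → R4 = 102 OR 220 = 254 (0b11111110)
Final: R4 = 254

254


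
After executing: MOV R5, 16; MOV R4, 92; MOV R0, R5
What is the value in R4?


Register state trace:
  MOV R5, 16  → R5 = 16
  MOV R4, 92  → R4 = 92
  MOV R0, R5  → R0 = 16
Final: R4 = 92

92


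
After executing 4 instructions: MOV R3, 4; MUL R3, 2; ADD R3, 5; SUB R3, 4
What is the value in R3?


Register state trace:
  MOV R3, 4  → R3 = 4
  MUL R3, 2  → R3 = 4 * 2 = 8
  ADD R3, 5  → R3 = 8 + 5 = 13
  SUB R3, 4  → R3 = 13 - 4 = 9
Final: R3 = 9

9


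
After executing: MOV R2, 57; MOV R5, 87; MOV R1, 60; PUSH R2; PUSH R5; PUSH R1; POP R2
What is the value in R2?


Stack trace (top is rightmost):
  MOV R2, 57  → R2 = 57
  MOV R5, 87  → R5 = 87
  MOV R1, 60  → R1 = 60
  PUSH R2  → stack: [57]
  PUSH R5  → stack: [57, 87]
  PUSH R1  → stack: [57, 87, 60]
  POP R2  → R2 = 60, stack: [57, 87]
Final: R2 = 60

60


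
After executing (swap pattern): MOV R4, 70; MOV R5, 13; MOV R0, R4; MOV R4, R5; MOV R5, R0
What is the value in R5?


Register state trace (swap pattern):
  MOV R4, 70  → R4 = 70
  MOV R5, 13  → R5 = 13
  MOV R0, R4  → R0 = 70  (save R4)
  MOV R4, R5  → R4 = 13  (R4 gets R5's value)
  MOV R5, R0  → R5 = 70  (R5 gets saved value)
Final: R5 = 70

70


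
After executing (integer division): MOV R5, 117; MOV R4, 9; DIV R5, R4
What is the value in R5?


Register state trace:
  MOV R5, 117  → R5 = 117
  MOV R4, 9  → R4 = 9
  DIV R5, R4  → R5 = 117 // 9 = 13
Final: R5 = 13

13


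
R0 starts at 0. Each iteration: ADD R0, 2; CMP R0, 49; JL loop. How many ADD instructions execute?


Loop trace (R0 starts at 0, target 49, step 2):
  ADD #1: R0 = 0 + 2 = 2  → 2 < 49, loop
  ADD #2: R0 = 2 + 2 = 4  → 4 < 49, loop
  ADD #3: R0 = 4 + 2 = 6  → 6 < 49, loop
  ADD #4: R0 = 6 + 2 = 8  → 8 < 49, loop
  ADD #5: R0 = 8 + 2 = 10  → 10 < 49, loop
  ADD #6: R0 = 10 + 2 = 12  → 12 < 49, loop
  ADD #7: R0 = 12 + 2 = 14  → 14 < 49, loop
  ADD #8: R0 = 14 + 2 = 16  → 16 < 49, loop
  ADD #9: R0 = 16 + 2 = 18  → 18 < 49, loop
  ADD #10: R0 = 18 + 2 = 20  → 20 < 49, loop
  ADD #11: R0 = 20 + 2 = 22  → 22 < 49, loop
  ADD #12: R0 = 22 + 2 = 24  → 24 < 49, loop
  ADD #13: R0 = 24 + 2 = 26  → 26 < 49, loop
  ADD #14: R0 = 26 + 2 = 28  → 28 < 49, loop
  ADD #15: R0 = 28 + 2 = 30  → 30 < 49, loop
  ADD #16: R0 = 30 + 2 = 32  → 32 < 49, loop
  ADD #17: R0 = 32 + 2 = 34  → 34 < 49, loop
  ADD #18: R0 = 34 + 2 = 36  → 36 < 49, loop
  ADD #19: R0 = 36 + 2 = 38  → 38 < 49, loop
  ADD #20: R0 = 38 + 2 = 40  → 40 < 49, loop
  ADD #21: R0 = 40 + 2 = 42  → 42 < 49, loop
  ADD #22: R0 = 42 + 2 = 44  → 44 < 49, loop
  ADD #23: R0 = 44 + 2 = 46  → 46 < 49, loop
  ADD #24: R0 = 46 + 2 = 48  → 48 < 49, loop
  ADD #25: R0 = 48 + 2 = 50  → 50 >= 49, exit
Total ADD instructions: 25

25
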